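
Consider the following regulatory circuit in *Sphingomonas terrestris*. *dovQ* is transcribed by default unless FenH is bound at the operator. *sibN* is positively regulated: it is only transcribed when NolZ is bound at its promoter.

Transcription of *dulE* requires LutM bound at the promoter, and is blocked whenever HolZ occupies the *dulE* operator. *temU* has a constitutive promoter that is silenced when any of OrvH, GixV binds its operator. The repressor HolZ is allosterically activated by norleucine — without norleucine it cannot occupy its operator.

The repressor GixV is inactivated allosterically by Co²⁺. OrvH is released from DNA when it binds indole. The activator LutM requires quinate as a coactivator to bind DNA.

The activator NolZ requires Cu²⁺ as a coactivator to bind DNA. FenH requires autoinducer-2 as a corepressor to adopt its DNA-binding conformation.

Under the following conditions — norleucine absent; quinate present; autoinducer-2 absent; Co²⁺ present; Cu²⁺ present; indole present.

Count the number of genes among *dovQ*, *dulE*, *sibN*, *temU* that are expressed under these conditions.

Autoinducer-2 is absent, so FenH is inactive.
With no repressor bound, *dovQ* is transcribed.
→ *dovQ* is ON.
Norleucine is absent, so HolZ is inactive.
Quinate is present, so LutM is active.
No repressor is bound and LutM is active, so *dulE* is transcribed.
→ *dulE* is ON.
Cu²⁺ is present, so NolZ is active.
No repressor is bound and NolZ is active, so *sibN* is transcribed.
→ *sibN* is ON.
Indole is present, so OrvH is inactive.
Co²⁺ is present, so GixV is inactive.
With no repressor bound, *temU* is transcribed.
→ *temU* is ON.
4 of the 4 genes are transcribed.

4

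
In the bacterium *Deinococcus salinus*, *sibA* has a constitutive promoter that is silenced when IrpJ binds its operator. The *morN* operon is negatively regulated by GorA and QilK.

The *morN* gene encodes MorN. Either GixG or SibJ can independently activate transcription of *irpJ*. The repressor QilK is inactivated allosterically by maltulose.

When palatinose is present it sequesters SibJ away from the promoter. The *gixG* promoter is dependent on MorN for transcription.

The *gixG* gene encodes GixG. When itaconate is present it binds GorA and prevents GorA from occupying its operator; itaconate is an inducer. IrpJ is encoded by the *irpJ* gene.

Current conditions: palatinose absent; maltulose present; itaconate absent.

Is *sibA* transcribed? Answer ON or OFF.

OFF

Itaconate is absent, so GorA is active.
Maltulose is present, so QilK is inactive.
With repressor GorA bound, *morN* is not transcribed.
So MorN is not produced.
Required activator MorN is absent, so *gixG* is not transcribed.
So GixG is not produced.
Palatinose is absent, so SibJ is active.
Activator SibJ is present, so *irpJ* is transcribed.
So IrpJ is produced and active.
With repressor IrpJ bound, *sibA* is not transcribed.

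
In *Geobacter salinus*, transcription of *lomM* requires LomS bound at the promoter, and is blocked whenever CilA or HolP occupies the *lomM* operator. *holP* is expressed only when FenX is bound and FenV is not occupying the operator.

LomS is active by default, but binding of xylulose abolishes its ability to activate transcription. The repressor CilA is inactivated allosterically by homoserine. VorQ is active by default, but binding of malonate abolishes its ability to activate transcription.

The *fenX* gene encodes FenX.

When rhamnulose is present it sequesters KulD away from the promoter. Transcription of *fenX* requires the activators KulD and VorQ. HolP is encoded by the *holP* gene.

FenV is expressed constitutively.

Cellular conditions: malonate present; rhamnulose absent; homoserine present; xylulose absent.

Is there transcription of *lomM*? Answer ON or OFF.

ON

Homoserine is present, so CilA is inactive.
FenV is produced constitutively and is active.
Rhamnulose is absent, so KulD is active.
Malonate is present, so VorQ is inactive.
Required activator VorQ is absent, so *fenX* is not transcribed.
So FenX is not produced.
With repressor FenV bound, *holP* is not transcribed.
So HolP is not produced.
Xylulose is absent, so LomS is active.
No repressor is bound and LomS is active, so *lomM* is transcribed.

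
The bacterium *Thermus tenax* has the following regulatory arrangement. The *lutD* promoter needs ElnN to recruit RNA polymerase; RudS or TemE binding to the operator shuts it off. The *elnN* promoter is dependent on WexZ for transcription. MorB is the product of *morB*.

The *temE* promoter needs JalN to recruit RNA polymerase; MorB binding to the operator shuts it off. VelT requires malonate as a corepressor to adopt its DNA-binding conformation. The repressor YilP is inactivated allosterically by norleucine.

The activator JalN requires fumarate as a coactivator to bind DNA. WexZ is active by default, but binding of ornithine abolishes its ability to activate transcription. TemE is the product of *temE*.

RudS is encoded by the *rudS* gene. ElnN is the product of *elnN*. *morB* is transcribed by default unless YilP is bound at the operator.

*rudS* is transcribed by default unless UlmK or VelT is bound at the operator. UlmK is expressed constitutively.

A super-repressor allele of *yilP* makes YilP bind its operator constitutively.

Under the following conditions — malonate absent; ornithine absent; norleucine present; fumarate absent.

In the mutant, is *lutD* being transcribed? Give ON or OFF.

ON

Ornithine is absent, so WexZ is active.
No repressor is bound and WexZ is active, so *elnN* is transcribed.
So ElnN is produced and active.
UlmK is produced constitutively and is active.
Malonate is absent, so VelT is inactive.
With repressor UlmK bound, *rudS* is not transcribed.
So RudS is not produced.
YilP is constitutively active in this strain.
With repressor YilP bound, *morB* is not transcribed.
So MorB is not produced.
Fumarate is absent, so JalN is inactive.
Required activator JalN is absent, so *temE* is not transcribed.
So TemE is not produced.
No repressor is bound and ElnN is active, so *lutD* is transcribed.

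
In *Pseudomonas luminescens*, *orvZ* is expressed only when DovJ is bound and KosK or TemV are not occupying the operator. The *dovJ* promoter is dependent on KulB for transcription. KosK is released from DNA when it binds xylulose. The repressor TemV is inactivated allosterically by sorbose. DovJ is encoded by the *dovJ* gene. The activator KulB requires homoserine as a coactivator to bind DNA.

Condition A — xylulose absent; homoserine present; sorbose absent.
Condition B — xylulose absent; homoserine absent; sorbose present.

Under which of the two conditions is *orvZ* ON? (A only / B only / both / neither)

neither

Condition A:
Xylulose is absent, so KosK is active.
Homoserine is present, so KulB is active.
No repressor is bound and KulB is active, so *dovJ* is transcribed.
So DovJ is produced and active.
Sorbose is absent, so TemV is active.
With repressor KosK bound, *orvZ* is not transcribed.
→ *orvZ* is OFF in A.
Condition B:
Xylulose is absent, so KosK is active.
Homoserine is absent, so KulB is inactive.
Required activator KulB is absent, so *dovJ* is not transcribed.
So DovJ is not produced.
Sorbose is present, so TemV is inactive.
With repressor KosK bound, *orvZ* is not transcribed.
→ *orvZ* is OFF in B.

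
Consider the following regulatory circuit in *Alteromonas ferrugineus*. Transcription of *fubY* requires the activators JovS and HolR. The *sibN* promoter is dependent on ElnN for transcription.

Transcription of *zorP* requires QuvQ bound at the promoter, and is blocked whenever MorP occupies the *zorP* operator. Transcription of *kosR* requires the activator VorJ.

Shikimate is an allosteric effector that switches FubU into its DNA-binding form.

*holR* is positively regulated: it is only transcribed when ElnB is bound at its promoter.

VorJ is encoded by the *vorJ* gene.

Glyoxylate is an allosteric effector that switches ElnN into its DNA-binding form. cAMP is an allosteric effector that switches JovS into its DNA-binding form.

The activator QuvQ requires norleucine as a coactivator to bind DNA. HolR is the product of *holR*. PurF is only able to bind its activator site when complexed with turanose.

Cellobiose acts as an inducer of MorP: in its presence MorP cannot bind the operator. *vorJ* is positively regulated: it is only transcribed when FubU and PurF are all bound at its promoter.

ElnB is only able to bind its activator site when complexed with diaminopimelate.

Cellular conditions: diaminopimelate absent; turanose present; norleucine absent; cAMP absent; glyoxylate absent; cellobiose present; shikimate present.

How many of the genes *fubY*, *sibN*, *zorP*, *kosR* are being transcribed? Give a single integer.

cAMP is absent, so JovS is inactive.
Diaminopimelate is absent, so ElnB is inactive.
Required activator ElnB is absent, so *holR* is not transcribed.
So HolR is not produced.
Required activator JovS is absent, so *fubY* is not transcribed.
→ *fubY* is OFF.
Glyoxylate is absent, so ElnN is inactive.
Required activator ElnN is absent, so *sibN* is not transcribed.
→ *sibN* is OFF.
Norleucine is absent, so QuvQ is inactive.
Cellobiose is present, so MorP is inactive.
Required activator QuvQ is absent, so *zorP* is not transcribed.
→ *zorP* is OFF.
Shikimate is present, so FubU is active.
Turanose is present, so PurF is active.
No repressor is bound and FubU and PurF are active, so *vorJ* is transcribed.
So VorJ is produced and active.
No repressor is bound and VorJ is active, so *kosR* is transcribed.
→ *kosR* is ON.
1 of the 4 genes is transcribed.

1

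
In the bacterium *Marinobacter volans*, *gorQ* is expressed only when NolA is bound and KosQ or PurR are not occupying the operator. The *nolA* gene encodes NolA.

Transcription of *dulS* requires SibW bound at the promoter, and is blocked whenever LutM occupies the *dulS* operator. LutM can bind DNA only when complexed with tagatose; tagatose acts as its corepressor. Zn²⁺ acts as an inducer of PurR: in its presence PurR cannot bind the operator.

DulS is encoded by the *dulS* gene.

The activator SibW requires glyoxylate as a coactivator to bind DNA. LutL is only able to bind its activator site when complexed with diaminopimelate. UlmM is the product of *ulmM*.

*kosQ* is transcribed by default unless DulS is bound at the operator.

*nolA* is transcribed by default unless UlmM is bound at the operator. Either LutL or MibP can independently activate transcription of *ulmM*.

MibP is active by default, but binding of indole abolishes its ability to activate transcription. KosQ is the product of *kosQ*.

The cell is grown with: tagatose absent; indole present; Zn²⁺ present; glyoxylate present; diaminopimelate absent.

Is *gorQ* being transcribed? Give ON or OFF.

Glyoxylate is present, so SibW is active.
Tagatose is absent, so LutM is inactive.
No repressor is bound and SibW is active, so *dulS* is transcribed.
So DulS is produced and active.
With repressor DulS bound, *kosQ* is not transcribed.
So KosQ is not produced.
Diaminopimelate is absent, so LutL is inactive.
Indole is present, so MibP is inactive.
No activator is available at the *ulmM* promoter, so *ulmM* is not transcribed.
So UlmM is not produced.
With no repressor bound, *nolA* is transcribed.
So NolA is produced and active.
Zn²⁺ is present, so PurR is inactive.
No repressor is bound and NolA is active, so *gorQ* is transcribed.

ON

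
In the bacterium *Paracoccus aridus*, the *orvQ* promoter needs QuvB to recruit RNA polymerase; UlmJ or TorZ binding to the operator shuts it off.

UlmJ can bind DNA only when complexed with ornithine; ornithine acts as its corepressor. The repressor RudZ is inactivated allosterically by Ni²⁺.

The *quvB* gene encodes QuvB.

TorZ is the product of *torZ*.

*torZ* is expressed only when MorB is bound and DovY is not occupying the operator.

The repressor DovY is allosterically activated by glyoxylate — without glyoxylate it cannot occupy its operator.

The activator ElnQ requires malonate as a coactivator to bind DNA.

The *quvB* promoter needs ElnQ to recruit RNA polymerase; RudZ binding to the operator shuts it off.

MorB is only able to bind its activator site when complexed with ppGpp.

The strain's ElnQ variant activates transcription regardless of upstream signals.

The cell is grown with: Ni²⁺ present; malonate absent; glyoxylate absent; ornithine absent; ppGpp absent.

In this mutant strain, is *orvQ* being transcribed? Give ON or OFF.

ON

Ornithine is absent, so UlmJ is inactive.
ppGpp is absent, so MorB is inactive.
Glyoxylate is absent, so DovY is inactive.
Required activator MorB is absent, so *torZ* is not transcribed.
So TorZ is not produced.
Ni²⁺ is present, so RudZ is inactive.
ElnQ is constitutively active in this strain.
No repressor is bound and ElnQ is active, so *quvB* is transcribed.
So QuvB is produced and active.
No repressor is bound and QuvB is active, so *orvQ* is transcribed.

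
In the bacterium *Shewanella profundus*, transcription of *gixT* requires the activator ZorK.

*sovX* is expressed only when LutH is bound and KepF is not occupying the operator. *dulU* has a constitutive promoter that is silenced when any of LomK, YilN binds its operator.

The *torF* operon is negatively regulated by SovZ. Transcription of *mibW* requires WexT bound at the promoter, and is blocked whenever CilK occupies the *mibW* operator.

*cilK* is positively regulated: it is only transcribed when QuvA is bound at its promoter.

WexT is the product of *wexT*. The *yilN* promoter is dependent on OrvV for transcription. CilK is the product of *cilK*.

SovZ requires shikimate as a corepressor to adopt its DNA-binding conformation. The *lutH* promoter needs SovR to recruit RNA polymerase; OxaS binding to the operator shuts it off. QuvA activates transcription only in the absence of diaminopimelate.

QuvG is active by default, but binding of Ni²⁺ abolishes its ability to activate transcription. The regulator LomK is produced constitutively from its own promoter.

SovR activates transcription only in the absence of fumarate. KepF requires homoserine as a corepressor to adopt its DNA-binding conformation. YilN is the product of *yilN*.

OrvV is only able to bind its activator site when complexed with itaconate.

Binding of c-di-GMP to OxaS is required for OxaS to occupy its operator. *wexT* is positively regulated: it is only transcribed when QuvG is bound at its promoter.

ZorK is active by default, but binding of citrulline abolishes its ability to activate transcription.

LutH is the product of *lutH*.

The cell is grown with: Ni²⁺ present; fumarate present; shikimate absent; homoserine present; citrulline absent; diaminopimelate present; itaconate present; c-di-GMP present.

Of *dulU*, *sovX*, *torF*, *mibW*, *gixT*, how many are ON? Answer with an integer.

2

LomK is produced constitutively and is active.
Itaconate is present, so OrvV is active.
No repressor is bound and OrvV is active, so *yilN* is transcribed.
So YilN is produced and active.
With repressor LomK bound, *dulU* is not transcribed.
→ *dulU* is OFF.
c-di-GMP is present, so OxaS is active.
Fumarate is present, so SovR is inactive.
With repressor OxaS bound, *lutH* is not transcribed.
So LutH is not produced.
Homoserine is present, so KepF is active.
With repressor KepF bound, *sovX* is not transcribed.
→ *sovX* is OFF.
Shikimate is absent, so SovZ is inactive.
With no repressor bound, *torF* is transcribed.
→ *torF* is ON.
Diaminopimelate is present, so QuvA is inactive.
Required activator QuvA is absent, so *cilK* is not transcribed.
So CilK is not produced.
Ni²⁺ is present, so QuvG is inactive.
Required activator QuvG is absent, so *wexT* is not transcribed.
So WexT is not produced.
Required activator WexT is absent, so *mibW* is not transcribed.
→ *mibW* is OFF.
Citrulline is absent, so ZorK is active.
No repressor is bound and ZorK is active, so *gixT* is transcribed.
→ *gixT* is ON.
2 of the 5 genes are transcribed.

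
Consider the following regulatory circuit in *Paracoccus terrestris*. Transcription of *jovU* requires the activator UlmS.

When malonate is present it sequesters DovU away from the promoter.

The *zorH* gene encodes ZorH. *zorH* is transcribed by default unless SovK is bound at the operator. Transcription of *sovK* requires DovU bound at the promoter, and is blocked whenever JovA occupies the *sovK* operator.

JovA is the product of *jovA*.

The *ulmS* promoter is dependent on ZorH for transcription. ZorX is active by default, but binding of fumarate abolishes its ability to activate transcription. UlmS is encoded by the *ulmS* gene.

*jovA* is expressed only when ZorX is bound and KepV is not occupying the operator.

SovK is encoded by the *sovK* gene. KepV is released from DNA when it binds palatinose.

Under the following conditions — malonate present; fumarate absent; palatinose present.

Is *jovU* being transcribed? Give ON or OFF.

ON

Palatinose is present, so KepV is inactive.
Fumarate is absent, so ZorX is active.
No repressor is bound and ZorX is active, so *jovA* is transcribed.
So JovA is produced and active.
Malonate is present, so DovU is inactive.
With repressor JovA bound, *sovK* is not transcribed.
So SovK is not produced.
With no repressor bound, *zorH* is transcribed.
So ZorH is produced and active.
No repressor is bound and ZorH is active, so *ulmS* is transcribed.
So UlmS is produced and active.
No repressor is bound and UlmS is active, so *jovU* is transcribed.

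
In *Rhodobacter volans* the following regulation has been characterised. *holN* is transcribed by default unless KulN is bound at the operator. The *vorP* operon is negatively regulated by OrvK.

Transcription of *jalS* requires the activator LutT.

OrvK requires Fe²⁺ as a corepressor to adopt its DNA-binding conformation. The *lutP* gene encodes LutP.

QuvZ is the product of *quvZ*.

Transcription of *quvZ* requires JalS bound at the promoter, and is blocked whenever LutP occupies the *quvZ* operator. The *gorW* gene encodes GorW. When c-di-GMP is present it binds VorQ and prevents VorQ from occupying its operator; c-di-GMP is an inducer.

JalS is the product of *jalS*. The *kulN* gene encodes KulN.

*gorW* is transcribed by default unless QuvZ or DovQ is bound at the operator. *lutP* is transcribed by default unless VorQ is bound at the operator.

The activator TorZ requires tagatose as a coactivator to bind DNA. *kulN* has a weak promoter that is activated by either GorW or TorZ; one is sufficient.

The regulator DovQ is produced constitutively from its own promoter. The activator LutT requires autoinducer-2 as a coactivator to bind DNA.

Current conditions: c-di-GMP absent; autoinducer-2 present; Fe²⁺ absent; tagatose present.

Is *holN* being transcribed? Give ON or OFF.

OFF

c-di-GMP is absent, so VorQ is active.
With repressor VorQ bound, *lutP* is not transcribed.
So LutP is not produced.
Autoinducer-2 is present, so LutT is active.
No repressor is bound and LutT is active, so *jalS* is transcribed.
So JalS is produced and active.
No repressor is bound and JalS is active, so *quvZ* is transcribed.
So QuvZ is produced and active.
DovQ is produced constitutively and is active.
With repressor QuvZ bound, *gorW* is not transcribed.
So GorW is not produced.
Tagatose is present, so TorZ is active.
Activator TorZ is present, so *kulN* is transcribed.
So KulN is produced and active.
With repressor KulN bound, *holN* is not transcribed.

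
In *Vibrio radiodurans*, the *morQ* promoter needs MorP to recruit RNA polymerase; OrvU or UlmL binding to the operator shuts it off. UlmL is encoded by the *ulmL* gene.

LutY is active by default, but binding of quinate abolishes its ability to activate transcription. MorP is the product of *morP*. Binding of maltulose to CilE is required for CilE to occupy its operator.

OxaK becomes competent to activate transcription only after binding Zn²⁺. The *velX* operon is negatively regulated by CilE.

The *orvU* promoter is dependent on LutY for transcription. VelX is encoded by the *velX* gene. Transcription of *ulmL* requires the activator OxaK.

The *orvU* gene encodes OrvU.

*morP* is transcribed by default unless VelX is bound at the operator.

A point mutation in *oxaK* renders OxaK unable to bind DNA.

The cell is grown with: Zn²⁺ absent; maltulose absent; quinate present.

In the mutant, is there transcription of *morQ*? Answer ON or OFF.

OFF

Maltulose is absent, so CilE is inactive.
With no repressor bound, *velX* is transcribed.
So VelX is produced and active.
With repressor VelX bound, *morP* is not transcribed.
So MorP is not produced.
Quinate is present, so LutY is inactive.
Required activator LutY is absent, so *orvU* is not transcribed.
So OrvU is not produced.
OxaK is non-functional in this strain, so it has no effect.
Required activator OxaK is absent, so *ulmL* is not transcribed.
So UlmL is not produced.
Required activator MorP is absent, so *morQ* is not transcribed.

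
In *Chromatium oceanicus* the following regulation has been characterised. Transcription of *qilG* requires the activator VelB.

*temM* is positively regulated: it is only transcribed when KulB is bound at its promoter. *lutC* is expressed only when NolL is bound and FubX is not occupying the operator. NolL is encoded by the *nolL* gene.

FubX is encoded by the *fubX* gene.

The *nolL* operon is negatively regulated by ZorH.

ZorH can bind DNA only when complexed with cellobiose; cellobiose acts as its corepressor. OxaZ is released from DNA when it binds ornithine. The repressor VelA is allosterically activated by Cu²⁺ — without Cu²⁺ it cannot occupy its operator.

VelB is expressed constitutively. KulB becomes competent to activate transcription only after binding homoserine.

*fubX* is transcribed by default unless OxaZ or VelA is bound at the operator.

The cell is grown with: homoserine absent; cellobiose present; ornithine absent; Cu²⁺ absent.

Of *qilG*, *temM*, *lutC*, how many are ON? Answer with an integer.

VelB is produced constitutively and is active.
No repressor is bound and VelB is active, so *qilG* is transcribed.
→ *qilG* is ON.
Homoserine is absent, so KulB is inactive.
Required activator KulB is absent, so *temM* is not transcribed.
→ *temM* is OFF.
Ornithine is absent, so OxaZ is active.
Cu²⁺ is absent, so VelA is inactive.
With repressor OxaZ bound, *fubX* is not transcribed.
So FubX is not produced.
Cellobiose is present, so ZorH is active.
With repressor ZorH bound, *nolL* is not transcribed.
So NolL is not produced.
Required activator NolL is absent, so *lutC* is not transcribed.
→ *lutC* is OFF.
1 of the 3 genes is transcribed.

1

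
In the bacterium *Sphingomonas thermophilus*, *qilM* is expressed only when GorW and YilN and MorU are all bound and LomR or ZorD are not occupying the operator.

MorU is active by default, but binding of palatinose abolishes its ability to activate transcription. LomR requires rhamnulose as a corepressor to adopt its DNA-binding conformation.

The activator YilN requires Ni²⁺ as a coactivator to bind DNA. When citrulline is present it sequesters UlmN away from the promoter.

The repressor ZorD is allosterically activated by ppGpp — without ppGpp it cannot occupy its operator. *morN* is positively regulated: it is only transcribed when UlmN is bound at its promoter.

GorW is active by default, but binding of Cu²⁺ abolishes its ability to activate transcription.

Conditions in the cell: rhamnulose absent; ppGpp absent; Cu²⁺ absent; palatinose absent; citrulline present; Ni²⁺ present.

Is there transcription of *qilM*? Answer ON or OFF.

ON

Rhamnulose is absent, so LomR is inactive.
ppGpp is absent, so ZorD is inactive.
Cu²⁺ is absent, so GorW is active.
Ni²⁺ is present, so YilN is active.
Palatinose is absent, so MorU is active.
No repressor is bound and GorW and YilN and MorU are active, so *qilM* is transcribed.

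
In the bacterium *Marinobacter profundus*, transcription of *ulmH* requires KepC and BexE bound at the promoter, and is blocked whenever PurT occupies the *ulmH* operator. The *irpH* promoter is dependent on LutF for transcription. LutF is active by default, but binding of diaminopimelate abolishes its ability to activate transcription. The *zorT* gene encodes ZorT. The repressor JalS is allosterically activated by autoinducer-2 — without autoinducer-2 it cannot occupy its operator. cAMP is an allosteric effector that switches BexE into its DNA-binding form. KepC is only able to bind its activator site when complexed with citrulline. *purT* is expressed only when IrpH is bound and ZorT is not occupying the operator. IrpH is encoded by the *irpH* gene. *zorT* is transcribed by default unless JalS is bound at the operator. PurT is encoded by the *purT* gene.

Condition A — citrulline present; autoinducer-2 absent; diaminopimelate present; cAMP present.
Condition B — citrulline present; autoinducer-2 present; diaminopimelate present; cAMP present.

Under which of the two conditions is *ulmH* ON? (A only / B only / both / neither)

both

Condition A:
Citrulline is present, so KepC is active.
Autoinducer-2 is absent, so JalS is inactive.
With no repressor bound, *zorT* is transcribed.
So ZorT is produced and active.
Diaminopimelate is present, so LutF is inactive.
Required activator LutF is absent, so *irpH* is not transcribed.
So IrpH is not produced.
With repressor ZorT bound, *purT* is not transcribed.
So PurT is not produced.
cAMP is present, so BexE is active.
No repressor is bound and KepC and BexE are active, so *ulmH* is transcribed.
→ *ulmH* is ON in A.
Condition B:
Citrulline is present, so KepC is active.
Autoinducer-2 is present, so JalS is active.
With repressor JalS bound, *zorT* is not transcribed.
So ZorT is not produced.
Diaminopimelate is present, so LutF is inactive.
Required activator LutF is absent, so *irpH* is not transcribed.
So IrpH is not produced.
Required activator IrpH is absent, so *purT* is not transcribed.
So PurT is not produced.
cAMP is present, so BexE is active.
No repressor is bound and KepC and BexE are active, so *ulmH* is transcribed.
→ *ulmH* is ON in B.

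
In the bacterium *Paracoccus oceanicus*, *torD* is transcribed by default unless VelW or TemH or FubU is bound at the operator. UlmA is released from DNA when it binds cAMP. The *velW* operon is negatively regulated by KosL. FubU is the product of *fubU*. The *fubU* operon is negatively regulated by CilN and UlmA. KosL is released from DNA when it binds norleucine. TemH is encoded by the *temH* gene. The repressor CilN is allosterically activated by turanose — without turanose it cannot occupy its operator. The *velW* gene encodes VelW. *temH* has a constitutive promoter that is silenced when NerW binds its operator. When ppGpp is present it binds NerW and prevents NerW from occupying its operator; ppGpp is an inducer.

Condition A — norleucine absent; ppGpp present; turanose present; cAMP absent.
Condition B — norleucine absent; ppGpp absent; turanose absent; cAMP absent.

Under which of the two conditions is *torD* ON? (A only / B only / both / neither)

B only

Condition A:
Norleucine is absent, so KosL is active.
With repressor KosL bound, *velW* is not transcribed.
So VelW is not produced.
ppGpp is present, so NerW is inactive.
With no repressor bound, *temH* is transcribed.
So TemH is produced and active.
Turanose is present, so CilN is active.
cAMP is absent, so UlmA is active.
With repressor CilN bound, *fubU* is not transcribed.
So FubU is not produced.
With repressor TemH bound, *torD* is not transcribed.
→ *torD* is OFF in A.
Condition B:
Norleucine is absent, so KosL is active.
With repressor KosL bound, *velW* is not transcribed.
So VelW is not produced.
ppGpp is absent, so NerW is active.
With repressor NerW bound, *temH* is not transcribed.
So TemH is not produced.
Turanose is absent, so CilN is inactive.
cAMP is absent, so UlmA is active.
With repressor UlmA bound, *fubU* is not transcribed.
So FubU is not produced.
With no repressor bound, *torD* is transcribed.
→ *torD* is ON in B.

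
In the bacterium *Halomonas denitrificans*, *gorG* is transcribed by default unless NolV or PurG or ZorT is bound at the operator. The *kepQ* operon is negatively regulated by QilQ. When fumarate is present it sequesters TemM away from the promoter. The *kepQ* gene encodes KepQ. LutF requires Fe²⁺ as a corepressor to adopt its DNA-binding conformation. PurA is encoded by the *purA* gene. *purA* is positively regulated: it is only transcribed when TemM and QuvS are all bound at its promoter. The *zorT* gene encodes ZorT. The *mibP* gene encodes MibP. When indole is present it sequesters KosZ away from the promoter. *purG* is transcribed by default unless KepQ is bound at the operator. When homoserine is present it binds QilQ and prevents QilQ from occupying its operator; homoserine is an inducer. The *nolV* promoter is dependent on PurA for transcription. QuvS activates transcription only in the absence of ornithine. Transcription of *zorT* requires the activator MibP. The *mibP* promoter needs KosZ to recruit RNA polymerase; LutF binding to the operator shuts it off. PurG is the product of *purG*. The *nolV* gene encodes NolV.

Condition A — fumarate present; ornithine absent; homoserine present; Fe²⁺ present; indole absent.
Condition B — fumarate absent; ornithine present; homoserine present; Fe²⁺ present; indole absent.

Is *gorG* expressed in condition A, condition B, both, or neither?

Condition A:
Fumarate is present, so TemM is inactive.
Ornithine is absent, so QuvS is active.
Required activator TemM is absent, so *purA* is not transcribed.
So PurA is not produced.
Required activator PurA is absent, so *nolV* is not transcribed.
So NolV is not produced.
Homoserine is present, so QilQ is inactive.
With no repressor bound, *kepQ* is transcribed.
So KepQ is produced and active.
With repressor KepQ bound, *purG* is not transcribed.
So PurG is not produced.
Fe²⁺ is present, so LutF is active.
Indole is absent, so KosZ is active.
With repressor LutF bound, *mibP* is not transcribed.
So MibP is not produced.
Required activator MibP is absent, so *zorT* is not transcribed.
So ZorT is not produced.
With no repressor bound, *gorG* is transcribed.
→ *gorG* is ON in A.
Condition B:
Fumarate is absent, so TemM is active.
Ornithine is present, so QuvS is inactive.
Required activator QuvS is absent, so *purA* is not transcribed.
So PurA is not produced.
Required activator PurA is absent, so *nolV* is not transcribed.
So NolV is not produced.
Homoserine is present, so QilQ is inactive.
With no repressor bound, *kepQ* is transcribed.
So KepQ is produced and active.
With repressor KepQ bound, *purG* is not transcribed.
So PurG is not produced.
Fe²⁺ is present, so LutF is active.
Indole is absent, so KosZ is active.
With repressor LutF bound, *mibP* is not transcribed.
So MibP is not produced.
Required activator MibP is absent, so *zorT* is not transcribed.
So ZorT is not produced.
With no repressor bound, *gorG* is transcribed.
→ *gorG* is ON in B.

both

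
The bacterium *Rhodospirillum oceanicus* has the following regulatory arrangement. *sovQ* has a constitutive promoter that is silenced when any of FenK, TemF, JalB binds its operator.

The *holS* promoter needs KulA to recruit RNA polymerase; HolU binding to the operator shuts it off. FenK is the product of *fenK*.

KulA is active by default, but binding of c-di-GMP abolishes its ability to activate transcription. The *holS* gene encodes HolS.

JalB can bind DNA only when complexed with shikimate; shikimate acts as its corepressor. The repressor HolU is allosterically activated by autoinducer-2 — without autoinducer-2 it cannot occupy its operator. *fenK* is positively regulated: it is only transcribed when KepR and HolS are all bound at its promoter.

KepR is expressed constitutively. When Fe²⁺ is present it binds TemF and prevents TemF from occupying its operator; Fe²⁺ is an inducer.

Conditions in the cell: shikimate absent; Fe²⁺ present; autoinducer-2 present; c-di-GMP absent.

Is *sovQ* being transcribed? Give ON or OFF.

ON

KepR is produced constitutively and is active.
Autoinducer-2 is present, so HolU is active.
c-di-GMP is absent, so KulA is active.
With repressor HolU bound, *holS* is not transcribed.
So HolS is not produced.
Required activator HolS is absent, so *fenK* is not transcribed.
So FenK is not produced.
Fe²⁺ is present, so TemF is inactive.
Shikimate is absent, so JalB is inactive.
With no repressor bound, *sovQ* is transcribed.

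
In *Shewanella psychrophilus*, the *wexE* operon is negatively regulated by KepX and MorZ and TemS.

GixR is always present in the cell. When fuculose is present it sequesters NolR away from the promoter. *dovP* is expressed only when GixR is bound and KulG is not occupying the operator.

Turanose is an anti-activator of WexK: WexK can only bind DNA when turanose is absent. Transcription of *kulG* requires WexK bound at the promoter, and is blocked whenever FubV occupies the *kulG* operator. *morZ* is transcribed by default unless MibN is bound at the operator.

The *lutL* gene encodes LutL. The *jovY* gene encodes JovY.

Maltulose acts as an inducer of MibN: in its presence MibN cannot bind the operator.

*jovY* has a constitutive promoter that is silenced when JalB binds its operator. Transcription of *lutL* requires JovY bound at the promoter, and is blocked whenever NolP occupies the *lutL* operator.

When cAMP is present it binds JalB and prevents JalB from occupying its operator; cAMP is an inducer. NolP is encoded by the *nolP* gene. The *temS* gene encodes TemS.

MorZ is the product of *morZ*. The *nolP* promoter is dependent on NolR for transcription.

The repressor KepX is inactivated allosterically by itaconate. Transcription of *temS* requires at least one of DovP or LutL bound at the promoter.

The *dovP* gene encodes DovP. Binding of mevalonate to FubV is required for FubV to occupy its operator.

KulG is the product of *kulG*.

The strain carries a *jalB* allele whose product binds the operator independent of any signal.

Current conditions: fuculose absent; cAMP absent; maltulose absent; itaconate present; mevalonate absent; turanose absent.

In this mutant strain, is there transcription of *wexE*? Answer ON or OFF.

ON

Itaconate is present, so KepX is inactive.
Maltulose is absent, so MibN is active.
With repressor MibN bound, *morZ* is not transcribed.
So MorZ is not produced.
GixR is produced constitutively and is active.
Mevalonate is absent, so FubV is inactive.
Turanose is absent, so WexK is active.
No repressor is bound and WexK is active, so *kulG* is transcribed.
So KulG is produced and active.
With repressor KulG bound, *dovP* is not transcribed.
So DovP is not produced.
JalB is constitutively active in this strain.
With repressor JalB bound, *jovY* is not transcribed.
So JovY is not produced.
Fuculose is absent, so NolR is active.
No repressor is bound and NolR is active, so *nolP* is transcribed.
So NolP is produced and active.
With repressor NolP bound, *lutL* is not transcribed.
So LutL is not produced.
No activator is available at the *temS* promoter, so *temS* is not transcribed.
So TemS is not produced.
With no repressor bound, *wexE* is transcribed.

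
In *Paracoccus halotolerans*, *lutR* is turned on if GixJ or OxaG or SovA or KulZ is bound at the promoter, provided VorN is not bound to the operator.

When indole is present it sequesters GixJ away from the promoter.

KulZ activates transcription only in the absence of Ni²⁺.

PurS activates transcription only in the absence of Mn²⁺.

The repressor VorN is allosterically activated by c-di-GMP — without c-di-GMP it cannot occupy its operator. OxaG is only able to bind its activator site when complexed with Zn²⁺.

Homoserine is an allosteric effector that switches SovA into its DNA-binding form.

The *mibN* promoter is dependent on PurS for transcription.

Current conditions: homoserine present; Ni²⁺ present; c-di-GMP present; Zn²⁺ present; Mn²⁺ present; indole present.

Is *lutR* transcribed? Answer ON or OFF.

Indole is present, so GixJ is inactive.
Zn²⁺ is present, so OxaG is active.
c-di-GMP is present, so VorN is active.
Homoserine is present, so SovA is active.
Ni²⁺ is present, so KulZ is inactive.
With repressor VorN bound, *lutR* is not transcribed.

OFF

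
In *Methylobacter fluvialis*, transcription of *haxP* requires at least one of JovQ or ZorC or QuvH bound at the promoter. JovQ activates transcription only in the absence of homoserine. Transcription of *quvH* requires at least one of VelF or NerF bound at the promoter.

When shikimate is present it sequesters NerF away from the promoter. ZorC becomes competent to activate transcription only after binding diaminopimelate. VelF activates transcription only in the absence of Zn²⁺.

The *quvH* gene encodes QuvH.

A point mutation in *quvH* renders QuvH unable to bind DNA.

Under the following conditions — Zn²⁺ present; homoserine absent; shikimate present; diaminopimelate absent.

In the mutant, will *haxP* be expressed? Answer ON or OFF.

ON

Homoserine is absent, so JovQ is active.
Diaminopimelate is absent, so ZorC is inactive.
QuvH is non-functional in this strain, so it has no effect.
Activator JovQ is present, so *haxP* is transcribed.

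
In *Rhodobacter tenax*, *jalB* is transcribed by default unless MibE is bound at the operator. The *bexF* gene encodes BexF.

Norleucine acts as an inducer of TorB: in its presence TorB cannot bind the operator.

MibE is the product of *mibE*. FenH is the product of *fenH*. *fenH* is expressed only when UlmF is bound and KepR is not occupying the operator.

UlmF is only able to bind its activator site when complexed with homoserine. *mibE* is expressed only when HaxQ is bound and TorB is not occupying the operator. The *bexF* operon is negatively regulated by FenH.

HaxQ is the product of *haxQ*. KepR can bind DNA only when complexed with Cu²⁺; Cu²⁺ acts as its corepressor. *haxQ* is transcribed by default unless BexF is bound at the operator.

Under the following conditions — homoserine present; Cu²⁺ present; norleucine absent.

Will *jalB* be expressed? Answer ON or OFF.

ON

Cu²⁺ is present, so KepR is active.
Homoserine is present, so UlmF is active.
With repressor KepR bound, *fenH* is not transcribed.
So FenH is not produced.
With no repressor bound, *bexF* is transcribed.
So BexF is produced and active.
With repressor BexF bound, *haxQ* is not transcribed.
So HaxQ is not produced.
Norleucine is absent, so TorB is active.
With repressor TorB bound, *mibE* is not transcribed.
So MibE is not produced.
With no repressor bound, *jalB* is transcribed.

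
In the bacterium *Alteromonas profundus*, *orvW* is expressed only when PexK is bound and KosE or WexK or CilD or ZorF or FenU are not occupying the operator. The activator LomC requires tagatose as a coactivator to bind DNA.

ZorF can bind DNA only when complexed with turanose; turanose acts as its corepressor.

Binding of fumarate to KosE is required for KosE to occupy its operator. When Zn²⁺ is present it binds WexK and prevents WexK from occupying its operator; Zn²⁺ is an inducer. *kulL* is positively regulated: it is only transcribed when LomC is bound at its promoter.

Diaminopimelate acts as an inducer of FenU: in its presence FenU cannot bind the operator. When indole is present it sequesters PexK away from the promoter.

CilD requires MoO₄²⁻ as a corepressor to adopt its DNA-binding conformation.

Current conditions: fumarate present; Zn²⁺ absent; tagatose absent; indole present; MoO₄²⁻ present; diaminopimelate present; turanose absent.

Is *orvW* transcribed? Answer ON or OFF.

Fumarate is present, so KosE is active.
Zn²⁺ is absent, so WexK is active.
MoO₄²⁻ is present, so CilD is active.
Turanose is absent, so ZorF is inactive.
Diaminopimelate is present, so FenU is inactive.
Indole is present, so PexK is inactive.
With repressor KosE bound, *orvW* is not transcribed.

OFF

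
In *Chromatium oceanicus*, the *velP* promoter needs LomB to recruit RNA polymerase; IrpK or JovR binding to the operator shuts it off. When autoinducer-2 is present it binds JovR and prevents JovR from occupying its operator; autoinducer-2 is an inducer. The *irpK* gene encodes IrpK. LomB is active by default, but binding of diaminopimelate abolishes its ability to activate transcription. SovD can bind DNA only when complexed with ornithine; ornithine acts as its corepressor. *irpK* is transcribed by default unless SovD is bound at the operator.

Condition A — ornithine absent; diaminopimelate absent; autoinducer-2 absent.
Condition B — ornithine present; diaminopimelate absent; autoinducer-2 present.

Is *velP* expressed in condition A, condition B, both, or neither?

Condition A:
Ornithine is absent, so SovD is inactive.
With no repressor bound, *irpK* is transcribed.
So IrpK is produced and active.
Diaminopimelate is absent, so LomB is active.
Autoinducer-2 is absent, so JovR is active.
With repressor IrpK bound, *velP* is not transcribed.
→ *velP* is OFF in A.
Condition B:
Ornithine is present, so SovD is active.
With repressor SovD bound, *irpK* is not transcribed.
So IrpK is not produced.
Diaminopimelate is absent, so LomB is active.
Autoinducer-2 is present, so JovR is inactive.
No repressor is bound and LomB is active, so *velP* is transcribed.
→ *velP* is ON in B.

B only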